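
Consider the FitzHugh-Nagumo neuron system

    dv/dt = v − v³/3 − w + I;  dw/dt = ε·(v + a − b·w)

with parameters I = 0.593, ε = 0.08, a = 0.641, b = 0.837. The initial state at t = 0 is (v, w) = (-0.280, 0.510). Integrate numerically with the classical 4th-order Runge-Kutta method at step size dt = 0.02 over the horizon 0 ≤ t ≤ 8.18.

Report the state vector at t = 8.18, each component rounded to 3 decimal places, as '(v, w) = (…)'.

t=0.000: state=(-0.280, 0.510)
step 1 (dt=0.02): k1=(-0.190, -0.005), k2=(-0.191, -0.005), k3=(-0.191, -0.005), k4=(-0.193, -0.006); state += dt/6·(k1+2k2+2k3+k4)
t=0.020: state=(-0.284, 0.510)
t=0.040: state=(-0.288, 0.510)
t=0.060: state=(-0.292, 0.510)
continuing one RK4 step at a time; state shown every 25 steps (Δt=0.5):
t=0.500: state=(-0.399, 0.505)
t=1.000: state=(-0.574, 0.495)
t=1.500: state=(-0.808, 0.477)
t=2.000: state=(-1.073, 0.449)
t=2.500: state=(-1.303, 0.413)
t=3.000: state=(-1.451, 0.370)
t=3.500: state=(-1.521, 0.324)
t=4.000: state=(-1.540, 0.278)
t=4.500: state=(-1.534, 0.234)
t=5.000: state=(-1.515, 0.191)
t=5.500: state=(-1.490, 0.151)
t=6.000: state=(-1.462, 0.113)
t=6.500: state=(-1.432, 0.078)
t=7.000: state=(-1.400, 0.045)
t=7.500: state=(-1.368, 0.014)
t=8.000: state=(-1.336, -0.014)
t=8.180: state=(-1.324, -0.024)

(v, w) = (-1.324, -0.024)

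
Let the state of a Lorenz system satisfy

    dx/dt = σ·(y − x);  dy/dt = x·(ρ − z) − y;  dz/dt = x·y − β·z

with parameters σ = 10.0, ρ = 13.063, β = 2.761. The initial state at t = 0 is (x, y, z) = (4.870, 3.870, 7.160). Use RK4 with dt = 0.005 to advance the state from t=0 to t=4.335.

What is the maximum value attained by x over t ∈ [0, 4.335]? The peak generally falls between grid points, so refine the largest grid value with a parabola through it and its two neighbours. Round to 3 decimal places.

t=0.000: state=(4.870, 3.870, 7.160)
step 1 (dt=0.005): k1=(-10.000, 24.878, -0.922), k2=(-9.128, 24.679, -0.711), k3=(-9.155, 24.690, -0.706), k4=(-8.308, 24.501, -0.494); state += dt/6·(k1+2k2+2k3+k4)
t=0.005: state=(4.824, 3.993, 7.156)
t=0.010: state=(4.787, 4.115, 7.155)
t=0.015: state=(4.757, 4.235, 7.156)
continuing one RK4 step at a time; state shown every 40 steps (Δt=0.2):
t=0.200: state=(6.516, 8.116, 9.429)
t=0.400: state=(7.906, 7.087, 15.229)
t=0.600: state=(4.874, 3.523, 13.559)
t=0.800: state=(3.756, 3.916, 9.970)
t=1.000: state=(5.113, 6.210, 9.159)
t=1.200: state=(7.201, 7.767, 12.489)
t=1.400: state=(6.381, 5.261, 14.327)
t=1.600: state=(4.574, 4.145, 11.833)
t=1.800: state=(4.766, 5.313, 10.050)
t=2.000: state=(6.262, 7.001, 11.197)
t=2.200: state=(6.726, 6.335, 13.552)
t=2.400: state=(5.403, 4.775, 12.810)
t=2.600: state=(4.887, 5.017, 11.032)
t=2.800: state=(5.694, 6.257, 10.951)
t=3.000: state=(6.490, 6.565, 12.598)
t=3.200: state=(5.923, 5.428, 13.019)
t=3.400: state=(5.196, 5.066, 11.791)
t=3.600: state=(5.451, 5.784, 11.159)
t=3.800: state=(6.143, 6.383, 11.987)
t=4.000: state=(6.111, 5.857, 12.793)
t=4.200: state=(5.514, 5.284, 12.239)
t=4.335: state=(5.368, 5.390, 11.666)
largest grid value and its neighbours: x(0.350)=8.10251, x(0.355)=8.10278, x(0.360)=8.09858
parabola through these three points peaks at t≈0.353 with x≈8.10321

max x = 8.103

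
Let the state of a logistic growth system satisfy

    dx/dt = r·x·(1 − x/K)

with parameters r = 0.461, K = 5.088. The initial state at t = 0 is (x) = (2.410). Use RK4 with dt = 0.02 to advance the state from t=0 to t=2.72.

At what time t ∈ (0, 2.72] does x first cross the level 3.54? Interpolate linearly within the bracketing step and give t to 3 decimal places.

t=0.000: state=(2.410)
step 1 (dt=0.02): k1=(0.585), k2=(0.585), k3=(0.585), k4=(0.585); state += dt/6·(k1+2k2+2k3+k4)
t=0.020: state=(2.422)
t=0.040: state=(2.433)
t=0.060: state=(2.445)
continuing one RK4 step at a time; state shown every 5 steps (Δt=0.1):
t=0.100: state=(2.469)
t=0.200: state=(2.527)
t=0.300: state=(2.586)
t=0.400: state=(2.644)
t=0.500: state=(2.703)
t=0.600: state=(2.761)
t=0.700: state=(2.819)
t=0.800: state=(2.877)
t=0.900: state=(2.935)
t=1.000: state=(2.992)
t=1.100: state=(3.048)
t=1.200: state=(3.104)
t=1.300: state=(3.160)
t=1.400: state=(3.215)
t=1.500: state=(3.269)
t=1.600: state=(3.322)
t=1.700: state=(3.375)
t=1.800: state=(3.427)
t=1.900: state=(3.478)
t=2.000: state=(3.529)
t=2.020: state=(3.539)
next step: t=2.040: state=(3.548) — x has crossed 3.54
linear interpolation between t=2.020 (3.53851) and t=2.040 (3.54842) → t≈2.023

t = 2.023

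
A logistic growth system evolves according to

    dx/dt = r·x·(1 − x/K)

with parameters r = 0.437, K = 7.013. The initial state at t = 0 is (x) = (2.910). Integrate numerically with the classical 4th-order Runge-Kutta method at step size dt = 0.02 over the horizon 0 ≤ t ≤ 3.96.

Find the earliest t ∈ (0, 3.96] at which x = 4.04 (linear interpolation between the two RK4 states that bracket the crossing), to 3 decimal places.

t = 1.488

t=0.000: state=(2.910)
step 1 (dt=0.02): k1=(0.744), k2=(0.745), k3=(0.745), k4=(0.745); state += dt/6·(k1+2k2+2k3+k4)
t=0.020: state=(2.925)
t=0.040: state=(2.940)
t=0.060: state=(2.955)
continuing one RK4 step at a time; state shown every 10 steps (Δt=0.2):
t=0.200: state=(3.060)
t=0.400: state=(3.211)
t=0.600: state=(3.364)
t=0.800: state=(3.517)
t=1.000: state=(3.670)
t=1.200: state=(3.823)
t=1.400: state=(3.974)
t=1.480: state=(4.034)
next step: t=1.500: state=(4.049) — x has crossed 4.04
linear interpolation between t=1.480 (4.03404) and t=1.500 (4.04901) → t≈1.488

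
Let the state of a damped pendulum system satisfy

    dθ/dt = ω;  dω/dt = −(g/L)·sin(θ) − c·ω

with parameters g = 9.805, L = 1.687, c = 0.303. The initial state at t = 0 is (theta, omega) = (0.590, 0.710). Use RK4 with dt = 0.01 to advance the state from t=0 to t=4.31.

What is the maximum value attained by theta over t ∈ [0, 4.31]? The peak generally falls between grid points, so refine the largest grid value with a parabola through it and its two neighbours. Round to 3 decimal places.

max theta = 0.661

t=0.000: state=(0.590, 0.710)
step 1 (dt=0.01): k1=(0.710, -3.449), k2=(0.693, -3.461), k3=(0.693, -3.460), k4=(0.675, -3.472); state += dt/6·(k1+2k2+2k3+k4)
t=0.010: state=(0.597, 0.675)
t=0.020: state=(0.604, 0.641)
t=0.030: state=(0.610, 0.606)
continuing one RK4 step at a time; state shown every 20 steps (Δt=0.2):
t=0.200: state=(0.661, -0.003)
t=0.400: state=(0.592, -0.674)
t=0.600: state=(0.403, -1.179)
t=0.800: state=(0.138, -1.413)
t=1.000: state=(-0.141, -1.325)
t=1.200: state=(-0.373, -0.953)
t=1.400: state=(-0.510, -0.406)
t=1.600: state=(-0.532, 0.189)
t=1.800: state=(-0.439, 0.713)
t=2.000: state=(-0.258, 1.061)
t=2.200: state=(-0.032, 1.162)
t=2.400: state=(0.189, 1.001)
t=2.600: state=(0.355, 0.632)
t=2.800: state=(0.434, 0.153)
t=3.000: state=(0.416, -0.329)
t=3.200: state=(0.309, -0.716)
t=3.400: state=(0.141, -0.928)
t=3.600: state=(-0.048, -0.925)
t=3.800: state=(-0.215, -0.718)
t=4.000: state=(-0.325, -0.368)
t=4.200: state=(-0.358, 0.040)
t=4.310: state=(-0.342, 0.255)
largest grid value and its neighbours: theta(0.190)=0.66092, theta(0.200)=0.66107, theta(0.210)=0.66086
parabola through these three points peaks at t≈0.199 with theta≈0.66107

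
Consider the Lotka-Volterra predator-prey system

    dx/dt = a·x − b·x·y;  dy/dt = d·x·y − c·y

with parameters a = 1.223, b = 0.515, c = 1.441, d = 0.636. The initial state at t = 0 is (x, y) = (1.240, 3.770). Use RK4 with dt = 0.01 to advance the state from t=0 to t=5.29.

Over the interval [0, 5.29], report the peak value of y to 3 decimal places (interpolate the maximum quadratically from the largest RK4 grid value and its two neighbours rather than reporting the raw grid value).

max y = 4.727

t=0.000: state=(1.240, 3.770)
step 1 (dt=0.01): k1=(-0.891, -2.459), k2=(-0.880, -2.462), k3=(-0.880, -2.462), k4=(-0.869, -2.464); state += dt/6·(k1+2k2+2k3+k4)
t=0.010: state=(1.231, 3.745)
t=0.020: state=(1.223, 3.721)
t=0.030: state=(1.214, 3.696)
continuing one RK4 step at a time; state shown every 20 steps (Δt=0.2):
t=0.200: state=(1.102, 3.277)
t=0.400: state=(1.029, 2.811)
t=0.600: state=(1.005, 2.397)
t=0.800: state=(1.022, 2.044)
t=1.000: state=(1.074, 1.750)
t=1.200: state=(1.160, 1.511)
t=1.400: state=(1.281, 1.323)
t=1.600: state=(1.439, 1.178)
t=1.800: state=(1.637, 1.073)
t=2.000: state=(1.878, 1.006)
t=2.200: state=(2.167, 0.975)
t=2.400: state=(2.503, 0.983)
t=2.600: state=(2.882, 1.037)
t=2.800: state=(3.290, 1.151)
t=3.000: state=(3.698, 1.346)
t=3.200: state=(4.051, 1.653)
t=3.400: state=(4.269, 2.108)
t=3.600: state=(4.256, 2.725)
t=3.800: state=(3.956, 3.455)
t=4.000: state=(3.411, 4.146)
t=4.200: state=(2.769, 4.605)
t=4.400: state=(2.181, 4.723)
t=4.600: state=(1.725, 4.532)
t=4.800: state=(1.408, 4.141)
t=5.000: state=(1.203, 3.661)
t=5.200: state=(1.081, 3.171)
t=5.290: state=(1.047, 2.960)
largest grid value and its neighbours: y(4.360)=4.72693, y(4.370)=4.72721, y(4.380)=4.72667
parabola through these three points peaks at t≈4.368 with y≈4.72722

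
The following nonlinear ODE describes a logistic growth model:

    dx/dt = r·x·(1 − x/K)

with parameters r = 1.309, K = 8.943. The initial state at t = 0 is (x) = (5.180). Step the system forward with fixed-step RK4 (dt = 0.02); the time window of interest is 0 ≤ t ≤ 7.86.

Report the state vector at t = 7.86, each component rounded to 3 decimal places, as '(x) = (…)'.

t=0.000: state=(5.180)
step 1 (dt=0.02): k1=(2.853), k2=(2.847), k3=(2.847), k4=(2.841); state += dt/6·(k1+2k2+2k3+k4)
t=0.020: state=(5.237)
t=0.040: state=(5.294)
t=0.060: state=(5.350)
continuing one RK4 step at a time; state shown every 25 steps (Δt=0.5):
t=0.500: state=(6.492)
t=1.000: state=(7.476)
t=1.500: state=(8.115)
t=2.000: state=(8.493)
t=2.500: state=(8.703)
t=3.000: state=(8.817)
t=3.500: state=(8.877)
t=4.000: state=(8.909)
t=4.500: state=(8.925)
t=5.000: state=(8.934)
t=5.500: state=(8.938)
t=6.000: state=(8.940)
t=6.500: state=(8.942)
t=7.000: state=(8.942)
t=7.500: state=(8.943)
t=7.860: state=(8.943)

(x) = (8.943)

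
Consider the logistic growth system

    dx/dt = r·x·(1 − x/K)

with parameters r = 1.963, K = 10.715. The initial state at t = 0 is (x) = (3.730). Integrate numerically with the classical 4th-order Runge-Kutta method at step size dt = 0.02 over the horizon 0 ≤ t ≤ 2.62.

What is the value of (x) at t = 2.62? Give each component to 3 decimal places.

(x) = (10.599)

t=0.000: state=(3.730)
step 1 (dt=0.02): k1=(4.773), k2=(4.801), k3=(4.801), k4=(4.829); state += dt/6·(k1+2k2+2k3+k4)
t=0.020: state=(3.826)
t=0.040: state=(3.923)
t=0.060: state=(4.021)
continuing one RK4 step at a time; state shown every 5 steps (Δt=0.1):
t=0.100: state=(4.220)
t=0.200: state=(4.732)
t=0.300: state=(5.254)
t=0.400: state=(5.779)
t=0.500: state=(6.296)
t=0.600: state=(6.796)
t=0.700: state=(7.270)
t=0.800: state=(7.712)
t=0.900: state=(8.117)
t=1.000: state=(8.484)
t=1.100: state=(8.811)
t=1.200: state=(9.099)
t=1.300: state=(9.350)
t=1.400: state=(9.568)
t=1.500: state=(9.754)
t=1.600: state=(9.912)
t=1.700: state=(10.046)
t=1.800: state=(10.159)
t=1.900: state=(10.254)
t=2.000: state=(10.333)
t=2.100: state=(10.399)
t=2.200: state=(10.454)
t=2.300: state=(10.500)
t=2.400: state=(10.538)
t=2.500: state=(10.569)
t=2.600: state=(10.595)
t=2.620: state=(10.599)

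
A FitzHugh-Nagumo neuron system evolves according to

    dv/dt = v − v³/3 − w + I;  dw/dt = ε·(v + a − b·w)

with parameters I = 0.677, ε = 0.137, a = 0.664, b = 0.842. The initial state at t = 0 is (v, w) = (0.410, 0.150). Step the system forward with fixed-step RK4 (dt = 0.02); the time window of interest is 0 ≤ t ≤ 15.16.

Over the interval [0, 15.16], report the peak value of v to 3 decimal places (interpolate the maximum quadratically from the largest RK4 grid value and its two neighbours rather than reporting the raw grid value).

max v = 1.758

t=0.000: state=(0.410, 0.150)
step 1 (dt=0.02): k1=(0.914, 0.130), k2=(0.920, 0.131), k3=(0.920, 0.131), k4=(0.927, 0.132); state += dt/6·(k1+2k2+2k3+k4)
t=0.020: state=(0.428, 0.153)
t=0.040: state=(0.447, 0.155)
t=0.060: state=(0.466, 0.158)
continuing one RK4 step at a time; state shown every 25 steps (Δt=0.5):
t=0.500: state=(0.930, 0.230)
t=1.000: state=(1.428, 0.341)
t=1.500: state=(1.691, 0.471)
t=2.000: state=(1.757, 0.605)
t=2.500: state=(1.740, 0.731)
t=3.000: state=(1.696, 0.849)
t=3.500: state=(1.642, 0.957)
t=4.000: state=(1.584, 1.055)
t=4.500: state=(1.524, 1.143)
t=5.000: state=(1.462, 1.223)
t=5.500: state=(1.398, 1.294)
t=6.000: state=(1.332, 1.356)
t=6.500: state=(1.263, 1.411)
t=7.000: state=(1.190, 1.457)
t=7.500: state=(1.110, 1.497)
t=8.000: state=(1.023, 1.528)
t=8.500: state=(0.924, 1.551)
t=9.000: state=(0.807, 1.566)
t=9.500: state=(0.662, 1.572)
t=10.000: state=(0.469, 1.566)
t=10.500: state=(0.192, 1.545)
t=11.000: state=(-0.235, 1.502)
t=11.500: state=(-0.863, 1.426)
t=12.000: state=(-1.502, 1.310)
t=12.500: state=(-1.818, 1.169)
t=13.000: state=(-1.882, 1.023)
t=13.500: state=(-1.860, 0.885)
t=14.000: state=(-1.815, 0.758)
t=14.500: state=(-1.765, 0.640)
t=15.000: state=(-1.712, 0.533)
t=15.160: state=(-1.695, 0.501)
largest grid value and its neighbours: v(2.060)=1.75794, v(2.080)=1.75796, v(2.100)=1.75789
parabola through these three points peaks at t≈2.075 with v≈1.75797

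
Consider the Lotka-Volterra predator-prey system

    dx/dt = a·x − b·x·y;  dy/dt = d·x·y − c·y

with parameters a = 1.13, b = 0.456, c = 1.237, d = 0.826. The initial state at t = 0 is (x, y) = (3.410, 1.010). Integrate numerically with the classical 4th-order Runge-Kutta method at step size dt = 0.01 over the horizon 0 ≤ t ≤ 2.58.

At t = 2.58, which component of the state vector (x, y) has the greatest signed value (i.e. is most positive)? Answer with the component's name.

t=0.000: state=(3.410, 1.010)
step 1 (dt=0.01): k1=(2.283, 1.595), k2=(2.278, 1.618), k3=(2.278, 1.618), k4=(2.273, 1.640); state += dt/6·(k1+2k2+2k3+k4)
t=0.010: state=(3.433, 1.026)
t=0.020: state=(3.455, 1.043)
t=0.030: state=(3.478, 1.060)
continuing one RK4 step at a time; state shown every 10 steps (Δt=0.1):
t=0.100: state=(3.632, 1.194)
t=0.200: state=(3.830, 1.436)
t=0.300: state=(3.989, 1.753)
t=0.400: state=(4.086, 2.164)
t=0.500: state=(4.098, 2.683)
t=0.600: state=(4.004, 3.315)
t=0.700: state=(3.791, 4.045)
t=0.800: state=(3.468, 4.828)
t=0.900: state=(3.061, 5.589)
t=1.000: state=(2.616, 6.244)
t=1.100: state=(2.177, 6.724)
t=1.200: state=(1.782, 6.994)
t=1.300: state=(1.447, 7.058)
t=1.400: state=(1.176, 6.948)
t=1.500: state=(0.964, 6.704)
t=1.600: state=(0.801, 6.371)
t=1.700: state=(0.677, 5.982)
t=1.800: state=(0.582, 5.567)
t=1.900: state=(0.511, 5.146)
t=2.000: state=(0.456, 4.732)
t=2.100: state=(0.416, 4.334)
t=2.200: state=(0.385, 3.959)
t=2.300: state=(0.363, 3.608)
t=2.400: state=(0.347, 3.283)
t=2.500: state=(0.337, 2.984)
t=2.580: state=(0.332, 2.763)
compare at T: x=0.332, y=2.763

largest component: y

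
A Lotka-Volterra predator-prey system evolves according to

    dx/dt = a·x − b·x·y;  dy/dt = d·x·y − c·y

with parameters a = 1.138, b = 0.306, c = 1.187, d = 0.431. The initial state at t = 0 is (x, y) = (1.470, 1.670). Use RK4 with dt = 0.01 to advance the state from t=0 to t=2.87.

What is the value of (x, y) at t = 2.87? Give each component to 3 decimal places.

t=0.000: state=(1.470, 1.670)
step 1 (dt=0.01): k1=(0.922, -0.924), k2=(0.927, -0.918), k3=(0.927, -0.918), k4=(0.932, -0.913); state += dt/6·(k1+2k2+2k3+k4)
t=0.010: state=(1.479, 1.661)
t=0.020: state=(1.489, 1.652)
t=0.030: state=(1.498, 1.643)
continuing one RK4 step at a time; state shown every 10 steps (Δt=0.1):
t=0.100: state=(1.567, 1.583)
t=0.200: state=(1.675, 1.508)
t=0.300: state=(1.794, 1.443)
t=0.400: state=(1.925, 1.388)
t=0.500: state=(2.069, 1.344)
t=0.600: state=(2.226, 1.309)
t=0.700: state=(2.398, 1.284)
t=0.800: state=(2.584, 1.270)
t=0.900: state=(2.785, 1.266)
t=1.000: state=(3.002, 1.273)
t=1.100: state=(3.234, 1.293)
t=1.200: state=(3.482, 1.327)
t=1.300: state=(3.743, 1.377)
t=1.400: state=(4.017, 1.446)
t=1.500: state=(4.301, 1.536)
t=1.600: state=(4.590, 1.652)
t=1.700: state=(4.880, 1.799)
t=1.800: state=(5.161, 1.984)
t=1.900: state=(5.424, 2.214)
t=2.000: state=(5.656, 2.496)
t=2.100: state=(5.841, 2.841)
t=2.200: state=(5.964, 3.255)
t=2.300: state=(6.005, 3.742)
t=2.400: state=(5.951, 4.301)
t=2.500: state=(5.791, 4.922)
t=2.600: state=(5.526, 5.580)
t=2.700: state=(5.167, 6.242)
t=2.800: state=(4.738, 6.864)
t=2.870: state=(4.410, 7.251)

(x, y) = (4.410, 7.251)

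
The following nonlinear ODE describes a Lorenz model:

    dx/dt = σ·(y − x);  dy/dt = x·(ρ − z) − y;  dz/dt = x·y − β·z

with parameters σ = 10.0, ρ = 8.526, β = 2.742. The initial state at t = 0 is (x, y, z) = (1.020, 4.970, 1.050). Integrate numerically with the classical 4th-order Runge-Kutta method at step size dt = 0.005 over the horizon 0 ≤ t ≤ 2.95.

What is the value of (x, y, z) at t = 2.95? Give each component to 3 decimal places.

t=0.000: state=(1.020, 4.970, 1.050)
step 1 (dt=0.005): k1=(39.500, 2.656, 2.190), k2=(38.579, 3.381, 2.674), k3=(38.620, 3.361, 2.661), k4=(37.737, 4.066, 3.134); state += dt/6·(k1+2k2+2k3+k4)
t=0.005: state=(1.213, 4.987, 1.063)
t=0.010: state=(1.398, 5.011, 1.081)
t=0.015: state=(1.575, 5.041, 1.104)
continuing one RK4 step at a time; state shown every 20 steps (Δt=0.1):
t=0.100: state=(3.901, 6.232, 2.100)
t=0.200: state=(6.076, 8.074, 4.829)
t=0.300: state=(7.586, 8.381, 8.821)
t=0.400: state=(7.370, 6.167, 11.644)
t=0.500: state=(5.590, 3.529, 11.569)
t=0.600: state=(3.724, 2.184, 9.897)
t=0.700: state=(2.589, 1.837, 8.049)
t=0.800: state=(2.138, 1.943, 6.495)
t=0.900: state=(2.131, 2.290, 5.325)
t=1.000: state=(2.428, 2.854, 4.558)
t=1.100: state=(2.978, 3.651, 4.234)
t=1.200: state=(3.764, 4.655, 4.452)
t=1.300: state=(4.716, 5.693, 5.329)
t=1.400: state=(5.613, 6.362, 6.830)
t=1.500: state=(6.082, 6.221, 8.481)
t=1.600: state=(5.862, 5.313, 9.499)
t=1.700: state=(5.115, 4.254, 9.508)
t=1.800: state=(4.288, 3.549, 8.804)
t=1.900: state=(3.702, 3.281, 7.861)
t=2.000: state=(3.445, 3.345, 6.996)
t=2.100: state=(3.481, 3.641, 6.367)
t=2.200: state=(3.743, 4.098, 6.060)
t=2.300: state=(4.163, 4.634, 6.121)
t=2.400: state=(4.647, 5.121, 6.547)
t=2.500: state=(5.062, 5.393, 7.233)
t=2.600: state=(5.268, 5.334, 7.946)
t=2.700: state=(5.191, 4.982, 8.414)
t=2.800: state=(4.891, 4.527, 8.491)
t=2.900: state=(4.518, 4.161, 8.231)
t=2.950: state=(4.351, 4.043, 8.025)

(x, y, z) = (4.351, 4.043, 8.025)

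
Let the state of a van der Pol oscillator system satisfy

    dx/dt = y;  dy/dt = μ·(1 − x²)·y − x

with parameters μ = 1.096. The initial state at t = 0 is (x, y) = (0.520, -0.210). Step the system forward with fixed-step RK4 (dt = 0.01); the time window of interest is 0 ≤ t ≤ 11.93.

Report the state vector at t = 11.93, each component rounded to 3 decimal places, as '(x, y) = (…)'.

(x, y) = (2.010, -0.011)

t=0.000: state=(0.520, -0.210)
step 1 (dt=0.01): k1=(-0.210, -0.688), k2=(-0.213, -0.690), k3=(-0.213, -0.690), k4=(-0.217, -0.692); state += dt/6·(k1+2k2+2k3+k4)
t=0.010: state=(0.518, -0.217)
t=0.020: state=(0.516, -0.224)
t=0.030: state=(0.513, -0.231)
continuing one RK4 step at a time; state shown every 50 steps (Δt=0.5):
t=0.500: state=(0.320, -0.608)
t=1.000: state=(-0.110, -1.130)
t=1.500: state=(-0.788, -1.479)
t=2.000: state=(-1.395, -0.770)
t=2.500: state=(-1.530, 0.149)
t=3.000: state=(-1.323, 0.637)
t=3.500: state=(-0.899, 1.086)
t=4.000: state=(-0.175, 1.901)
t=4.500: state=(1.022, 2.627)
t=5.000: state=(1.906, 0.680)
t=5.500: state=(1.925, -0.353)
t=6.000: state=(1.670, -0.633)
t=6.500: state=(1.295, -0.883)
t=7.000: state=(0.750, -1.362)
t=7.500: state=(-0.160, -2.372)
t=8.000: state=(-1.466, -2.246)
t=8.500: state=(-2.006, -0.127)
t=9.000: state=(-1.881, 0.477)
t=9.500: state=(-1.585, 0.696)
t=10.000: state=(-1.174, 0.978)
t=10.500: state=(-0.557, 1.571)
t=11.000: state=(0.494, 2.655)
t=11.500: state=(1.723, 1.599)
t=11.930: state=(2.010, -0.011)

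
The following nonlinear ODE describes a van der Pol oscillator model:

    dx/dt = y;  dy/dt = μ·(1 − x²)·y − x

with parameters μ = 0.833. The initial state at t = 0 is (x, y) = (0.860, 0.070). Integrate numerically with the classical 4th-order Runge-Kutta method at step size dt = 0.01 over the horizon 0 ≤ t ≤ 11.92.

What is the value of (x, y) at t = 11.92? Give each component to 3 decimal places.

(x, y) = (1.723, 1.441)

t=0.000: state=(0.860, 0.070)
step 1 (dt=0.01): k1=(0.070, -0.845), k2=(0.066, -0.846), k3=(0.066, -0.846), k4=(0.062, -0.847); state += dt/6·(k1+2k2+2k3+k4)
t=0.010: state=(0.861, 0.062)
t=0.020: state=(0.861, 0.053)
t=0.030: state=(0.862, 0.045)
continuing one RK4 step at a time; state shown every 50 steps (Δt=0.5):
t=0.500: state=(0.786, -0.371)
t=1.000: state=(0.484, -0.846)
t=1.500: state=(-0.074, -1.393)
t=2.000: state=(-0.866, -1.644)
t=2.500: state=(-1.514, -0.786)
t=3.000: state=(-1.643, 0.183)
t=3.500: state=(-1.411, 0.699)
t=4.000: state=(-0.955, 1.142)
t=4.500: state=(-0.229, 1.818)
t=5.000: state=(0.866, 2.400)
t=5.500: state=(1.802, 1.039)
t=6.000: state=(1.950, -0.237)
t=6.500: state=(1.705, -0.681)
t=7.000: state=(1.288, -1.000)
t=7.500: state=(0.675, -1.504)
t=8.000: state=(-0.276, -2.321)
t=8.500: state=(-1.467, -2.002)
t=9.000: state=(-1.994, -0.210)
t=9.500: state=(-1.883, 0.516)
t=10.000: state=(-1.542, 0.829)
t=10.500: state=(-1.044, 1.195)
t=11.000: state=(-0.297, 1.857)
t=11.500: state=(0.831, 2.512)
t=11.920: state=(1.723, 1.441)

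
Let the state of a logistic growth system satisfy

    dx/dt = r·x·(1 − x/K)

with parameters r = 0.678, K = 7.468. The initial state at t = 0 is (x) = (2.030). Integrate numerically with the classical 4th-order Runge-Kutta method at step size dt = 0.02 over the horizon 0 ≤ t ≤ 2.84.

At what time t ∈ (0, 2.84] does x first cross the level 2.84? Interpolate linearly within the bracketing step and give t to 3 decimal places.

t = 0.733

t=0.000: state=(2.030)
step 1 (dt=0.02): k1=(1.002), k2=(1.005), k3=(1.005), k4=(1.008); state += dt/6·(k1+2k2+2k3+k4)
t=0.020: state=(2.050)
t=0.040: state=(2.070)
t=0.060: state=(2.091)
continuing one RK4 step at a time; state shown every 5 steps (Δt=0.1):
t=0.100: state=(2.132)
t=0.200: state=(2.237)
t=0.300: state=(2.344)
t=0.400: state=(2.455)
t=0.500: state=(2.568)
t=0.600: state=(2.683)
t=0.700: state=(2.801)
t=0.720: state=(2.824)
next step: t=0.740: state=(2.848) — x has crossed 2.84
linear interpolation between t=0.720 (2.82436) and t=0.740 (2.84822) → t≈0.733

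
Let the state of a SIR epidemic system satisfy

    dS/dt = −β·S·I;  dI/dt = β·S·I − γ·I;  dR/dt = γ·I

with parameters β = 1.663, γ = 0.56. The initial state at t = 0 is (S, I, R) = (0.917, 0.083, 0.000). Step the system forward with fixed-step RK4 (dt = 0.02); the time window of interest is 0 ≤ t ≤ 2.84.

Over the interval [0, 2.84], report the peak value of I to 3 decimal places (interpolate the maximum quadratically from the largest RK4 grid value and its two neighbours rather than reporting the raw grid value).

max I = 0.326

t=0.000: state=(0.917, 0.083, 0.000)
step 1 (dt=0.02): k1=(-0.127, 0.080, 0.046), k2=(-0.128, 0.081, 0.047), k3=(-0.128, 0.081, 0.047), k4=(-0.129, 0.081, 0.047); state += dt/6·(k1+2k2+2k3+k4)
t=0.020: state=(0.914, 0.085, 0.001)
t=0.040: state=(0.912, 0.086, 0.002)
t=0.060: state=(0.909, 0.088, 0.003)
continuing one RK4 step at a time; state shown every 5 steps (Δt=0.1):
t=0.100: state=(0.904, 0.091, 0.005)
t=0.200: state=(0.890, 0.100, 0.010)
t=0.300: state=(0.874, 0.110, 0.016)
t=0.400: state=(0.858, 0.120, 0.023)
t=0.500: state=(0.840, 0.130, 0.030)
t=0.600: state=(0.821, 0.142, 0.037)
t=0.700: state=(0.801, 0.153, 0.045)
t=0.800: state=(0.780, 0.165, 0.054)
t=0.900: state=(0.758, 0.178, 0.064)
t=1.000: state=(0.736, 0.190, 0.074)
t=1.100: state=(0.712, 0.203, 0.085)
t=1.200: state=(0.688, 0.215, 0.097)
t=1.300: state=(0.663, 0.228, 0.109)
t=1.400: state=(0.637, 0.240, 0.122)
t=1.500: state=(0.612, 0.252, 0.136)
t=1.600: state=(0.586, 0.263, 0.151)
t=1.700: state=(0.561, 0.274, 0.166)
t=1.800: state=(0.535, 0.283, 0.181)
t=1.900: state=(0.510, 0.292, 0.197)
t=2.000: state=(0.486, 0.300, 0.214)
t=2.100: state=(0.462, 0.307, 0.231)
t=2.200: state=(0.438, 0.313, 0.248)
t=2.300: state=(0.416, 0.318, 0.266)
t=2.400: state=(0.395, 0.321, 0.284)
t=2.500: state=(0.374, 0.324, 0.302)
t=2.600: state=(0.354, 0.325, 0.320)
t=2.700: state=(0.336, 0.326, 0.339)
t=2.800: state=(0.318, 0.325, 0.357)
t=2.840: state=(0.311, 0.325, 0.364)
largest grid value and its neighbours: I(2.680)=0.32591, I(2.700)=0.32591, I(2.720)=0.32588
parabola through these three points peaks at t≈2.694 with I≈0.32591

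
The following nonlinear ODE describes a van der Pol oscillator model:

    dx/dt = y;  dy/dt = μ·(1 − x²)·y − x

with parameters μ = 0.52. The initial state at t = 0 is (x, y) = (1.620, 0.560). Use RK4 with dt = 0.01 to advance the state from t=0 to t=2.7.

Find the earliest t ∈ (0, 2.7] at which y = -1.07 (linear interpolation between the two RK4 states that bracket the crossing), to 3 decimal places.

t = 1.198

t=0.000: state=(1.620, 0.560)
step 1 (dt=0.01): k1=(0.560, -2.093), k2=(0.550, -2.090), k3=(0.550, -2.089), k4=(0.539, -2.086); state += dt/6·(k1+2k2+2k3+k4)
t=0.010: state=(1.625, 0.539)
t=0.020: state=(1.631, 0.518)
t=0.030: state=(1.636, 0.498)
continuing one RK4 step at a time; state shown every 10 steps (Δt=0.1):
t=0.100: state=(1.666, 0.355)
t=0.200: state=(1.691, 0.163)
t=0.300: state=(1.699, -0.014)
t=0.400: state=(1.689, -0.174)
t=0.500: state=(1.664, -0.319)
t=0.600: state=(1.626, -0.449)
t=0.700: state=(1.575, -0.568)
t=0.800: state=(1.513, -0.678)
t=0.900: state=(1.440, -0.781)
t=1.000: state=(1.357, -0.879)
t=1.100: state=(1.264, -0.976)
t=1.190: state=(1.172, -1.062)
next step: t=1.200: state=(1.162, -1.072) — y has crossed -1.07
linear interpolation between t=1.190 (-1.06224) and t=1.200 (-1.07190) → t≈1.198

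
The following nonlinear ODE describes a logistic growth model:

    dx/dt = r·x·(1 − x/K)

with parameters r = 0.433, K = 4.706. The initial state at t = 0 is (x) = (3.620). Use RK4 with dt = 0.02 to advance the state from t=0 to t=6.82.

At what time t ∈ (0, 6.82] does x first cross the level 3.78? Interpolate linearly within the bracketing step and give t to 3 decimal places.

t = 0.468

t=0.000: state=(3.620)
step 1 (dt=0.02): k1=(0.362), k2=(0.361), k3=(0.361), k4=(0.360); state += dt/6·(k1+2k2+2k3+k4)
t=0.020: state=(3.627)
t=0.040: state=(3.634)
t=0.060: state=(3.642)
t=0.460: state=(3.777)
next step: t=0.480: state=(3.784) — x has crossed 3.78
linear interpolation between t=0.460 (3.77743) and t=0.480 (3.78387) → t≈0.468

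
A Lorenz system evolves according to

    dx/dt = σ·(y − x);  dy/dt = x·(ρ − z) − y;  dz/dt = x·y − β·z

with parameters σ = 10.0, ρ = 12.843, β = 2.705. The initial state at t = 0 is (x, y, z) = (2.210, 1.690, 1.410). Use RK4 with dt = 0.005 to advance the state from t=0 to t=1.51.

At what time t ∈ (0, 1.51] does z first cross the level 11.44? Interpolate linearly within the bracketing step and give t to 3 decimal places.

t = 0.352

t=0.000: state=(2.210, 1.690, 1.410)
step 1 (dt=0.005): k1=(-5.200, 23.577, -0.079), k2=(-4.481, 23.370, 0.029), k3=(-4.504, 23.390, 0.030), k4=(-3.805, 23.202, 0.138); state += dt/6·(k1+2k2+2k3+k4)
t=0.005: state=(2.188, 1.807, 1.410)
t=0.010: state=(2.172, 1.922, 1.411)
t=0.015: state=(2.162, 2.036, 1.414)
continuing one RK4 step at a time; state shown every 10 steps (Δt=0.05):
t=0.050: state=(2.248, 2.824, 1.464)
t=0.100: state=(2.727, 4.039, 1.676)
t=0.150: state=(3.546, 5.503, 2.163)
t=0.200: state=(4.684, 7.276, 3.122)
t=0.250: state=(6.124, 9.259, 4.829)
t=0.300: state=(7.759, 11.068, 7.554)
t=0.350: state=(9.295, 11.958, 11.268)
next step: t=0.355: state=(9.425, 11.962, 11.673) — z has crossed 11.44
linear interpolation between t=0.350 (11.26835) and t=0.355 (11.67305) → t≈0.352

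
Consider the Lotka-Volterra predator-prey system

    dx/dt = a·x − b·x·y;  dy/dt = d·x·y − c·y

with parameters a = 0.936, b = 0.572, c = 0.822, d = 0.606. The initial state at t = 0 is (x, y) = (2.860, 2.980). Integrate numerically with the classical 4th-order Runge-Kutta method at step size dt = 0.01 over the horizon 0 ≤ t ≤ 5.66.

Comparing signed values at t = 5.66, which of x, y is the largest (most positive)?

t=0.000: state=(2.860, 2.980)
step 1 (dt=0.01): k1=(-2.198, 2.715), k2=(-2.212, 2.708), k3=(-2.212, 2.708), k4=(-2.225, 2.700); state += dt/6·(k1+2k2+2k3+k4)
t=0.010: state=(2.838, 3.007)
t=0.020: state=(2.816, 3.034)
t=0.030: state=(2.793, 3.061)
continuing one RK4 step at a time; state shown every 20 steps (Δt=0.2):
t=0.200: state=(2.381, 3.476)
t=0.400: state=(1.889, 3.818)
t=0.600: state=(1.456, 3.964)
t=0.800: state=(1.117, 3.927)
t=1.000: state=(0.867, 3.754)
t=1.200: state=(0.690, 3.498)
t=1.400: state=(0.567, 3.201)
t=1.600: state=(0.483, 2.893)
t=1.800: state=(0.425, 2.593)
t=2.000: state=(0.387, 2.310)
t=2.200: state=(0.364, 2.051)
t=2.400: state=(0.352, 1.817)
t=2.600: state=(0.349, 1.609)
t=2.800: state=(0.354, 1.424)
t=3.000: state=(0.366, 1.262)
t=3.200: state=(0.385, 1.120)
t=3.400: state=(0.412, 0.998)
t=3.600: state=(0.446, 0.891)
t=3.800: state=(0.488, 0.800)
t=4.000: state=(0.539, 0.722)
t=4.200: state=(0.601, 0.657)
t=4.400: state=(0.675, 0.602)
t=4.600: state=(0.761, 0.557)
t=4.800: state=(0.863, 0.521)
t=5.000: state=(0.982, 0.495)
t=5.200: state=(1.121, 0.476)
t=5.400: state=(1.280, 0.467)
t=5.600: state=(1.464, 0.468)
t=5.660: state=(1.524, 0.471)
compare at T: x=1.524, y=0.471

largest component: x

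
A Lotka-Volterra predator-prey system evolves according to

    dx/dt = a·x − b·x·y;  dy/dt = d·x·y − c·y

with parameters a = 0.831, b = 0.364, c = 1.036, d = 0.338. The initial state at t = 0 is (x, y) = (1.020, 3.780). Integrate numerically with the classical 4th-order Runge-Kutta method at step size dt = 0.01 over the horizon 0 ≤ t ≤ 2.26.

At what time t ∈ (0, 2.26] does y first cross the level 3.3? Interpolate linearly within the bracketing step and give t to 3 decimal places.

t = 0.192

t=0.000: state=(1.020, 3.780)
step 1 (dt=0.01): k1=(-0.556, -2.613), k2=(-0.549, -2.607), k3=(-0.549, -2.607), k4=(-0.543, -2.602); state += dt/6·(k1+2k2+2k3+k4)
t=0.010: state=(1.015, 3.754)
t=0.020: state=(1.009, 3.728)
t=0.030: state=(1.004, 3.702)
continuing one RK4 step at a time; state shown every 10 steps (Δt=0.1):
t=0.100: state=(0.970, 3.524)
t=0.190: state=(0.935, 3.305)
next step: t=0.200: state=(0.932, 3.281) — y has crossed 3.3
linear interpolation between t=0.190 (3.30505) and t=0.200 (3.28133) → t≈0.192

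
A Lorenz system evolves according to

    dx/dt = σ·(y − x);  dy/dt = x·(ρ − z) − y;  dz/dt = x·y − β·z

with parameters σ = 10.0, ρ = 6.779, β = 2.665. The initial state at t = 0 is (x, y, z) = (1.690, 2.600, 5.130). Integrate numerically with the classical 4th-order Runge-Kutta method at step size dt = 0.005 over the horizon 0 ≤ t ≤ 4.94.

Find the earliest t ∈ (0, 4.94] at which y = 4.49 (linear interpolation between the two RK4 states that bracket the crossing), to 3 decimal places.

t = 0.471

t=0.000: state=(1.690, 2.600, 5.130)
step 1 (dt=0.005): k1=(9.100, 0.187, -9.277), k2=(8.877, 0.264, -9.156), k3=(8.885, 0.262, -9.158), k4=(8.669, 0.338, -9.038); state += dt/6·(k1+2k2+2k3+k4)
t=0.005: state=(1.734, 2.601, 5.084)
t=0.010: state=(1.777, 2.603, 5.040)
t=0.015: state=(1.817, 2.606, 4.996)
continuing one RK4 step at a time; state shown every 40 steps (Δt=0.2):
t=0.200: state=(2.714, 3.114, 4.028)
t=0.400: state=(3.630, 4.139, 4.185)
t=0.470: state=(3.986, 4.485, 4.526)
next step: t=0.475: state=(4.011, 4.507, 4.556) — y has crossed 4.49
linear interpolation between t=0.470 (4.48503) and t=0.475 (4.50728) → t≈0.471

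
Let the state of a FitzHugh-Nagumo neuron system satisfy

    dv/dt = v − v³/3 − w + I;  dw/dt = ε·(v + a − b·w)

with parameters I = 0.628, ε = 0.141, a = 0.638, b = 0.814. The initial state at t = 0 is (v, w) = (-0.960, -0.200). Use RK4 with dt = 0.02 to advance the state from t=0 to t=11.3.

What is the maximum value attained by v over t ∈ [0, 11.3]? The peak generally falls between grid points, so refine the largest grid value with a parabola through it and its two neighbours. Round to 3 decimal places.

max v = 1.819

t=0.000: state=(-0.960, -0.200)
step 1 (dt=0.02): k1=(0.163, -0.022), k2=(0.163, -0.022), k3=(0.163, -0.022), k4=(0.164, -0.022); state += dt/6·(k1+2k2+2k3+k4)
t=0.020: state=(-0.957, -0.200)
t=0.040: state=(-0.953, -0.201)
t=0.060: state=(-0.950, -0.201)
continuing one RK4 step at a time; state shown every 25 steps (Δt=0.5):
t=0.500: state=(-0.873, -0.208)
t=1.000: state=(-0.773, -0.209)
t=1.500: state=(-0.652, -0.203)
t=2.000: state=(-0.497, -0.187)
t=2.500: state=(-0.282, -0.160)
t=3.000: state=(0.036, -0.117)
t=3.500: state=(0.517, -0.048)
t=4.000: state=(1.136, 0.055)
t=4.500: state=(1.618, 0.192)
t=5.000: state=(1.799, 0.343)
t=5.500: state=(1.815, 0.492)
t=6.000: state=(1.777, 0.632)
t=6.500: state=(1.723, 0.760)
t=7.000: state=(1.664, 0.877)
t=7.500: state=(1.602, 0.984)
t=8.000: state=(1.539, 1.080)
t=8.500: state=(1.474, 1.167)
t=9.000: state=(1.406, 1.244)
t=9.500: state=(1.336, 1.313)
t=10.000: state=(1.262, 1.372)
t=10.500: state=(1.183, 1.423)
t=11.000: state=(1.097, 1.466)
t=11.300: state=(1.041, 1.487)
largest grid value and its neighbours: v(5.300)=1.81911, v(5.320)=1.81919, v(5.340)=1.81915
parabola through these three points peaks at t≈5.324 with v≈1.81919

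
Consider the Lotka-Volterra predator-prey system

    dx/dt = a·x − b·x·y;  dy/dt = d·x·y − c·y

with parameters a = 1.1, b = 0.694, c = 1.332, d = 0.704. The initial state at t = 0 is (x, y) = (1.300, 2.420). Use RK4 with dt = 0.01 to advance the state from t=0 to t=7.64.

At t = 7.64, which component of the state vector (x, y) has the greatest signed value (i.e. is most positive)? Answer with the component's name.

t=0.000: state=(1.300, 2.420)
step 1 (dt=0.01): k1=(-0.753, -1.009), k2=(-0.747, -1.013), k3=(-0.747, -1.013), k4=(-0.740, -1.017); state += dt/6·(k1+2k2+2k3+k4)
t=0.010: state=(1.293, 2.410)
t=0.020: state=(1.285, 2.400)
t=0.030: state=(1.278, 2.389)
continuing one RK4 step at a time; state shown every 25 steps (Δt=0.25):
t=0.250: state=(1.151, 2.150)
t=0.500: state=(1.069, 1.872)
t=0.750: state=(1.041, 1.614)
t=1.000: state=(1.056, 1.391)
t=1.250: state=(1.111, 1.205)
t=1.500: state=(1.202, 1.059)
t=1.750: state=(1.331, 0.948)
t=2.000: state=(1.497, 0.871)
t=2.250: state=(1.702, 0.826)
t=2.500: state=(1.944, 0.816)
t=2.750: state=(2.217, 0.843)
t=3.000: state=(2.508, 0.916)
t=3.250: state=(2.787, 1.047)
t=3.500: state=(3.010, 1.251)
t=3.750: state=(3.114, 1.541)
t=4.000: state=(3.043, 1.904)
t=4.250: state=(2.785, 2.285)
t=4.500: state=(2.398, 2.587)
t=4.750: state=(1.986, 2.726)
t=5.000: state=(1.631, 2.683)
t=5.250: state=(1.367, 2.501)
t=5.500: state=(1.192, 2.242)
t=5.750: state=(1.090, 1.963)
t=6.000: state=(1.045, 1.696)
t=6.250: state=(1.047, 1.461)
t=6.500: state=(1.089, 1.263)
t=6.750: state=(1.168, 1.103)
t=7.000: state=(1.284, 0.981)
t=7.250: state=(1.437, 0.893)
t=7.500: state=(1.629, 0.838)
t=7.640: state=(1.754, 0.821)
compare at T: x=1.754, y=0.821

largest component: x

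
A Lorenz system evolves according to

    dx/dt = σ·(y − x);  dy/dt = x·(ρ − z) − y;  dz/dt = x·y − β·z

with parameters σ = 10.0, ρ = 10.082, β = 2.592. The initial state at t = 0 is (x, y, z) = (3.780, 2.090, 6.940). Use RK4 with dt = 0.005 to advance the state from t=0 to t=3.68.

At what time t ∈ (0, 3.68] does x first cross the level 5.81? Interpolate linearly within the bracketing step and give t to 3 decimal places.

t=0.000: state=(3.780, 2.090, 6.940)
step 1 (dt=0.005): k1=(-16.900, 9.787, -10.088), k2=(-16.233, 9.724, -10.020), k3=(-16.251, 9.729, -10.017), k4=(-15.601, 9.668, -9.948); state += dt/6·(k1+2k2+2k3+k4)
t=0.005: state=(3.699, 2.139, 6.890)
t=0.010: state=(3.624, 2.187, 6.841)
t=0.015: state=(3.555, 2.234, 6.792)
continuing one RK4 step at a time; state shown every 40 steps (Δt=0.2):
t=0.200: state=(3.381, 4.002, 5.684)
t=0.400: state=(5.253, 6.330, 7.001)
t=0.450: state=(5.770, 6.737, 7.848)
next step: t=0.455: state=(5.818, 6.767, 7.941) — x has crossed 5.81
linear interpolation between t=0.450 (5.76958) and t=0.455 (5.81752) → t≈0.454

t = 0.454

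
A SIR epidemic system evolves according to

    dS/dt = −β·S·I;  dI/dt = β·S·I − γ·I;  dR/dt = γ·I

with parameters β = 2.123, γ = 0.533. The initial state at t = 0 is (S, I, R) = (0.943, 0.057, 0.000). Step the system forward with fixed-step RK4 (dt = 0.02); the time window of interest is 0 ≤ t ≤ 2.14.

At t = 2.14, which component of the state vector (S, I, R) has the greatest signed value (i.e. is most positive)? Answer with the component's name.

largest component: I

t=0.000: state=(0.943, 0.057, 0.000)
step 1 (dt=0.02): k1=(-0.114, 0.084, 0.030), k2=(-0.116, 0.085, 0.031), k3=(-0.116, 0.085, 0.031), k4=(-0.117, 0.086, 0.031); state += dt/6·(k1+2k2+2k3+k4)
t=0.020: state=(0.941, 0.059, 0.001)
t=0.040: state=(0.938, 0.060, 0.001)
t=0.060: state=(0.936, 0.062, 0.002)
continuing one RK4 step at a time; state shown every 5 steps (Δt=0.1):
t=0.100: state=(0.931, 0.066, 0.003)
t=0.200: state=(0.917, 0.076, 0.007)
t=0.300: state=(0.901, 0.087, 0.011)
t=0.400: state=(0.883, 0.100, 0.016)
t=0.500: state=(0.864, 0.114, 0.022)
t=0.600: state=(0.841, 0.130, 0.029)
t=0.700: state=(0.817, 0.147, 0.036)
t=0.800: state=(0.790, 0.165, 0.044)
t=0.900: state=(0.762, 0.185, 0.054)
t=1.000: state=(0.731, 0.205, 0.064)
t=1.100: state=(0.698, 0.226, 0.076)
t=1.200: state=(0.664, 0.248, 0.088)
t=1.300: state=(0.628, 0.270, 0.102)
t=1.400: state=(0.592, 0.291, 0.117)
t=1.500: state=(0.555, 0.312, 0.133)
t=1.600: state=(0.519, 0.331, 0.150)
t=1.700: state=(0.482, 0.349, 0.168)
t=1.800: state=(0.447, 0.366, 0.187)
t=1.900: state=(0.413, 0.380, 0.207)
t=2.000: state=(0.381, 0.392, 0.228)
t=2.100: state=(0.350, 0.401, 0.249)
t=2.140: state=(0.338, 0.404, 0.257)
compare at T: S=0.338, I=0.404, R=0.257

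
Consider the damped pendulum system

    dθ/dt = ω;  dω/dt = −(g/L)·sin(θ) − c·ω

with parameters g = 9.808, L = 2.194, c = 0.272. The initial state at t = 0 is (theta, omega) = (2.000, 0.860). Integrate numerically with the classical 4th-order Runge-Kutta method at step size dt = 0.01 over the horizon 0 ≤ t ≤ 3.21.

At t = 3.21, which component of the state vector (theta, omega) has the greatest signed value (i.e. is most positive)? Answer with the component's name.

t=0.000: state=(2.000, 0.860)
step 1 (dt=0.01): k1=(0.860, -4.299), k2=(0.839, -4.285), k3=(0.839, -4.285), k4=(0.817, -4.271); state += dt/6·(k1+2k2+2k3+k4)
t=0.010: state=(2.008, 0.817)
t=0.020: state=(2.016, 0.775)
t=0.030: state=(2.024, 0.732)
continuing one RK4 step at a time; state shown every 20 steps (Δt=0.2):
t=0.200: state=(2.089, 0.046)
t=0.400: state=(2.022, -0.721)
t=0.600: state=(1.800, -1.498)
t=0.800: state=(1.421, -2.283)
t=1.000: state=(0.894, -2.953)
t=1.200: state=(0.264, -3.267)
t=1.400: state=(-0.376, -3.040)
t=1.600: state=(-0.921, -2.351)
t=1.800: state=(-1.302, -1.445)
t=2.000: state=(-1.497, -0.510)
t=2.200: state=(-1.508, 0.386)
t=2.400: state=(-1.346, 1.227)
t=2.600: state=(-1.024, 1.969)
t=2.800: state=(-0.573, 2.487)
t=3.000: state=(-0.055, 2.621)
t=3.200: state=(0.445, 2.309)
t=3.210: state=(0.468, 2.283)
compare at T: theta=0.468, omega=2.283

largest component: omega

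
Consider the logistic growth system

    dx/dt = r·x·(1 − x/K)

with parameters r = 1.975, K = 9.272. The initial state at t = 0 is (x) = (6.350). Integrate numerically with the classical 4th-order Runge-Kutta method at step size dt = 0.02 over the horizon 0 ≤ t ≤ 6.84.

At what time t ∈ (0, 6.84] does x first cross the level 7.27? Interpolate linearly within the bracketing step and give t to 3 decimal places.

t = 0.260

t=0.000: state=(6.350)
step 1 (dt=0.02): k1=(3.952), k2=(3.923), k3=(3.923), k4=(3.894); state += dt/6·(k1+2k2+2k3+k4)
t=0.020: state=(6.428)
t=0.040: state=(6.506)
t=0.060: state=(6.582)
t=0.240: state=(7.207)
next step: t=0.260: state=(7.270) — x has crossed 7.27
linear interpolation between t=0.240 (7.20742) and t=0.260 (7.27012) → t≈0.260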